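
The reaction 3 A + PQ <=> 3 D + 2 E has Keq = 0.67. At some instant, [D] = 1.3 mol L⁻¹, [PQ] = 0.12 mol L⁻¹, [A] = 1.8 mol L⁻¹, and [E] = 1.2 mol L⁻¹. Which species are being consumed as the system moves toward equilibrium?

Q = [D]³·[E]² / ([A]³·[PQ]) = (1.3)³·(1.2)² / ((1.8)³·(0.12)) = 4.5
Q = 4.5 > Keq = 0.67: net reverse reaction.

D, E (products)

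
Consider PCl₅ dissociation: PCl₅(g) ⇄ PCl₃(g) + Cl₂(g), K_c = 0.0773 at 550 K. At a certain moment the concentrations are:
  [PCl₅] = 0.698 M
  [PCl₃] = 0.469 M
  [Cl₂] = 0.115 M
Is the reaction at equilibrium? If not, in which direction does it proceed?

Q_c = [PCl₃]·[Cl₂] / [PCl₅] = (0.469)·(0.115) / (0.698) = 0.0773
Q_c = 0.0773 = K_c, so the system is already at equilibrium.

at equilibrium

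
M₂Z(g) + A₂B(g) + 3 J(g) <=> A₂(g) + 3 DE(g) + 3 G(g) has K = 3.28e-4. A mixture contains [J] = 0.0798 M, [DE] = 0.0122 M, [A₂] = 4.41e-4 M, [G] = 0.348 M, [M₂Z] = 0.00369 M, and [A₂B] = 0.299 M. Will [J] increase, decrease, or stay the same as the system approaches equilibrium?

decrease

Q = [A₂]·[DE]³·[G]³ / ([M₂Z]·[A₂B]·[J]³) = (4.41e-4)·(0.0122)³·(0.348)³ / ((0.00369)·(0.299)·(0.0798)³) = 6.02e-5
Q = 6.02e-5 < K = 3.28e-4: net forward reaction.
J is a reactant, so it decreases.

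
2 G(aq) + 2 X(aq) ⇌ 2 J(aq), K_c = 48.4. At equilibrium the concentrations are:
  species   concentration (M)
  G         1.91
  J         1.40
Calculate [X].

[X] = 0.105 M

At equilibrium, K_c = [J]² / ([G]²·[X]²) = 48.4.
(1.40)² / ((1.91)²·([X])²) = 48.4
[X]² = 0.0111 ⇒ [X] = 0.105 M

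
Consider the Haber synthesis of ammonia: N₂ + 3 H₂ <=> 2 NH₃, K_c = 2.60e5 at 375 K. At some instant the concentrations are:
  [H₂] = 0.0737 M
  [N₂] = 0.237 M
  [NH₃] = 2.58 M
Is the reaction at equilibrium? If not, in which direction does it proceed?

Q_c = [NH₃]² / ([N₂]·[H₂]³) = (2.58)² / ((0.237)·(0.0737)³) = 70200
Q_c = 70200 < K_c = 2.60e5, so the forward reaction proceeds.

toward products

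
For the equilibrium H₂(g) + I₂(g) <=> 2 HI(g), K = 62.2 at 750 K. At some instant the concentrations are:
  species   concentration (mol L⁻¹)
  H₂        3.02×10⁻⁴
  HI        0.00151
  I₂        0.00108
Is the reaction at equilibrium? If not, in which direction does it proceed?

in the forward direction

Q = [HI]² / ([H₂]·[I₂]) = (0.00151)² / ((3.02×10⁻⁴)·(0.00108)) = 6.99
Q = 6.99 < K = 62.2, so the forward reaction proceeds.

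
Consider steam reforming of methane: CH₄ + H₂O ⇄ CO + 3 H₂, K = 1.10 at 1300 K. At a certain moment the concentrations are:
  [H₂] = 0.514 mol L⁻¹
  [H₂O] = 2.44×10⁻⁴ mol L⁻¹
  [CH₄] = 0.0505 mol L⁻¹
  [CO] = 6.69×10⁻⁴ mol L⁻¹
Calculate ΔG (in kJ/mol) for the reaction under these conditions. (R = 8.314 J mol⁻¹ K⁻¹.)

Q = [CO]·[H₂]³ / ([CH₄]·[H₂O]) = (6.69×10⁻⁴)·(0.514)³ / ((0.0505)·(2.44×10⁻⁴)) = 7.37
ΔG = RT ln(Q/K) = (8.314 J mol⁻¹ K⁻¹)(1300 K) × ln(7.37/1.10)
   = (10.81 kJ/mol)(1.902) = 20.6 kJ/mol
ΔG > 0, so the forward reaction is non-spontaneous (proceeds in reverse).

ΔG = 20.6 kJ/mol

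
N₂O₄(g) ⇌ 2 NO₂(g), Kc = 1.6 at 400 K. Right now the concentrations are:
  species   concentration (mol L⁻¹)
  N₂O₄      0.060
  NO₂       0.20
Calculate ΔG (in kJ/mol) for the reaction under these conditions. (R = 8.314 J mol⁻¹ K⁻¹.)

Qc = [NO₂]² / [N₂O₄] = (0.20)² / (0.060) = 0.667
ΔG = RT ln(Qc/Kc) = (8.314 J mol⁻¹ K⁻¹)(400 K) × ln(0.667/1.6)
   = (3.326 kJ/mol)(-0.8750) = -2.91 kJ/mol
ΔG < 0, so the forward reaction is spontaneous (proceeds forward).

ΔG = -2.91 kJ/mol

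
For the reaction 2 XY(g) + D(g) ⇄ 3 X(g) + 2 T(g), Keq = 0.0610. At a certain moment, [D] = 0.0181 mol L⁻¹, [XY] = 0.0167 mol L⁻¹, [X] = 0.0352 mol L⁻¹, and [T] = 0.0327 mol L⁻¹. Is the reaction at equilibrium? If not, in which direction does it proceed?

Q = [X]³·[T]² / ([XY]²·[D]) = (0.0352)³·(0.0327)² / ((0.0167)²·(0.0181)) = 0.00924
Q = 0.00924 < Keq = 0.0610, so the forward reaction proceeds.

in the forward direction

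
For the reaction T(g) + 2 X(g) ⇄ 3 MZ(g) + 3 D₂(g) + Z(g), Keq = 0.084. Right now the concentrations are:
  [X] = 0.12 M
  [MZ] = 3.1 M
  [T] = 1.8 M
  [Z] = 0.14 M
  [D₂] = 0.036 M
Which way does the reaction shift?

toward products

Q = [MZ]³·[D₂]³·[Z] / ([T]·[X]²) = (3.1)³·(0.036)³·(0.14) / ((1.8)·(0.12)²) = 0.0075
Q = 0.0075 < Keq = 0.084, so the forward reaction proceeds.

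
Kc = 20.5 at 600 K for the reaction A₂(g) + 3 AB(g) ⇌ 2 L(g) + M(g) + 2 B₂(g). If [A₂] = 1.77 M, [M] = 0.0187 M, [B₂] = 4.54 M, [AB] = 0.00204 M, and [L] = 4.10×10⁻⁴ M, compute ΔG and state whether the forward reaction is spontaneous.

ΔG = -7.78 kJ/mol; the forward reaction is spontaneous

Qc = [L]²·[M]·[B₂]² / ([A₂]·[AB]³) = (4.10×10⁻⁴)²·(0.0187)·(4.54)² / ((1.77)·(0.00204)³) = 4.31
ΔG = RT ln(Qc/Kc) = (8.314 J mol⁻¹ K⁻¹)(600 K) × ln(4.31/20.5)
   = (4.988 kJ/mol)(-1.559) = -7.78 kJ/mol
ΔG < 0, so the forward reaction is spontaneous (proceeds forward).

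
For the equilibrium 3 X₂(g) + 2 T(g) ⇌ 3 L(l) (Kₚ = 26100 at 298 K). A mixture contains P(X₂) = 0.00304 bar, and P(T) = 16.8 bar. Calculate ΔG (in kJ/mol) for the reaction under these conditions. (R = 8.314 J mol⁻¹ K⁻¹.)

ΔG = 3.90 kJ/mol

(L is a pure liquid — omitted from Qₚ.)
Qₚ = 1 / (P(X₂)³·P(T)²) = 1 / ((0.00304)³·(16.8)²) = 1.26×10⁵
ΔG = RT ln(Qₚ/Kₚ) = (8.314 J mol⁻¹ K⁻¹)(298 K) × ln(1.26×10⁵/26100)
   = (2.478 kJ/mol)(1.574) = 3.90 kJ/mol
ΔG > 0, so the forward reaction is non-spontaneous (proceeds in reverse).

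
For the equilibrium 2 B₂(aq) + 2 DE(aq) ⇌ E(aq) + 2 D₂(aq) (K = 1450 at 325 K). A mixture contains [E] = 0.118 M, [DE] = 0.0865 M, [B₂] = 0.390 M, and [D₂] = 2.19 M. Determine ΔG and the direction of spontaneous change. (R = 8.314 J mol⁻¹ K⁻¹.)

ΔG = -2.89 kJ/mol; the forward reaction is spontaneous

Q = [E]·[D₂]² / ([B₂]²·[DE]²) = (0.118)·(2.19)² / ((0.390)²·(0.0865)²) = 497
ΔG = RT ln(Q/K) = (8.314 J mol⁻¹ K⁻¹)(325 K) × ln(497/1450)
   = (2.702 kJ/mol)(-1.071) = -2.89 kJ/mol
ΔG < 0, so the forward reaction is spontaneous (proceeds forward).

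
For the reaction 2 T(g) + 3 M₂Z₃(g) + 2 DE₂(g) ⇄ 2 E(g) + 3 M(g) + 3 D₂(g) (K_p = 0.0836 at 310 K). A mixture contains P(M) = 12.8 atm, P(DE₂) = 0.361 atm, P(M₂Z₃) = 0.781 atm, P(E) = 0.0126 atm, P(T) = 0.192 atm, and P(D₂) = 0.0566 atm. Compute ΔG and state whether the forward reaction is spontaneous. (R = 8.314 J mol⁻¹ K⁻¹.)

ΔG = -2.97 kJ/mol; the forward reaction is spontaneous

Q_p = P(E)²·P(M)³·P(D₂)³ / (P(T)²·P(M₂Z₃)³·P(DE₂)²) = (0.0126)²·(12.8)³·(0.0566)³ / ((0.192)²·(0.781)³·(0.361)²) = 0.0264
ΔG = RT ln(Q_p/K_p) = (8.314 J mol⁻¹ K⁻¹)(310 K) × ln(0.0264/0.0836)
   = (2.577 kJ/mol)(-1.153) = -2.97 kJ/mol
ΔG < 0, so the forward reaction is spontaneous (proceeds forward).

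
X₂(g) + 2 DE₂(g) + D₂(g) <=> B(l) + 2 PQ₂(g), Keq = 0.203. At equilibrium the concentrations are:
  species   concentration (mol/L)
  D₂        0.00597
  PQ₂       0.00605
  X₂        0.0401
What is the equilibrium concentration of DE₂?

(B is a pure liquid — omitted from Keq.)
At equilibrium, Keq = [PQ₂]² / ([X₂]·[DE₂]²·[D₂]) = 0.203.
(0.00605)² / ((0.0401)·([DE₂])²·(0.00597)) = 0.203
[DE₂]² = 0.753 ⇒ [DE₂] = 0.868 mol/L

[DE₂] = 0.868 mol/L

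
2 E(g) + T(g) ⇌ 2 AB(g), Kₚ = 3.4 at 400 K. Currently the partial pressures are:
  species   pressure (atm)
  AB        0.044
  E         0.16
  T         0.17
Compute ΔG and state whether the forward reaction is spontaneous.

Qₚ = P(AB)² / (P(E)²·P(T)) = (0.044)² / ((0.16)²·(0.17)) = 0.445
ΔG = RT ln(Qₚ/Kₚ) = (8.314 J mol⁻¹ K⁻¹)(400 K) × ln(0.445/3.4)
   = (3.326 kJ/mol)(-2.033) = -6.76 kJ/mol
ΔG < 0, so the forward reaction is spontaneous (proceeds forward).

ΔG = -6.76 kJ/mol; the forward reaction is spontaneous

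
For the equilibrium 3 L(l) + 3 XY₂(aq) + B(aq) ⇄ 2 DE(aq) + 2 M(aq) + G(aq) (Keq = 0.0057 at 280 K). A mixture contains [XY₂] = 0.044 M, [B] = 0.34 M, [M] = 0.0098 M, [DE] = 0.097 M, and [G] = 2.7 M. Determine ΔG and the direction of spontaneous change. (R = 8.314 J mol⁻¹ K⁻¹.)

ΔG = 6.27 kJ/mol; the forward reaction is non-spontaneous

(L is a pure liquid — omitted from Q.)
Q = [DE]²·[M]²·[G] / ([XY₂]³·[B]) = (0.097)²·(0.0098)²·(2.7) / ((0.044)³·(0.34)) = 0.0842
ΔG = RT ln(Q/Keq) = (8.314 J mol⁻¹ K⁻¹)(280 K) × ln(0.0842/0.0057)
   = (2.328 kJ/mol)(2.693) = 6.27 kJ/mol
ΔG > 0, so the forward reaction is non-spontaneous (proceeds in reverse).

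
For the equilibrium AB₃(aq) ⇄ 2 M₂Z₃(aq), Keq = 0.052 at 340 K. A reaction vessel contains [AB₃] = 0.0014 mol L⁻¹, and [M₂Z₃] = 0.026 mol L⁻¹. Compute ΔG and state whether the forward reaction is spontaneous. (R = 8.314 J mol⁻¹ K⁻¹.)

Q = [M₂Z₃]² / [AB₃] = (0.026)² / (0.0014) = 0.483
ΔG = RT ln(Q/Keq) = (8.314 J mol⁻¹ K⁻¹)(340 K) × ln(0.483/0.052)
   = (2.827 kJ/mol)(2.229) = 6.30 kJ/mol
ΔG > 0, so the forward reaction is non-spontaneous (proceeds in reverse).

ΔG = 6.30 kJ/mol; the forward reaction is non-spontaneous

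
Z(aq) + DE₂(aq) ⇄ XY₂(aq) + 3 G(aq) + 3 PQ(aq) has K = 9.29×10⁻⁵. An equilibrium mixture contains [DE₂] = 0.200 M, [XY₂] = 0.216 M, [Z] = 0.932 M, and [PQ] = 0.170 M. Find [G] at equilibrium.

[G] = 0.254 M

At equilibrium, K = [XY₂]·[G]³·[PQ]³ / ([Z]·[DE₂]) = 9.29×10⁻⁵.
(0.216)·([G])³·(0.170)³ / ((0.932)·(0.200)) = 9.29×10⁻⁵
[G]³ = 0.0163 ⇒ [G] = 0.254 M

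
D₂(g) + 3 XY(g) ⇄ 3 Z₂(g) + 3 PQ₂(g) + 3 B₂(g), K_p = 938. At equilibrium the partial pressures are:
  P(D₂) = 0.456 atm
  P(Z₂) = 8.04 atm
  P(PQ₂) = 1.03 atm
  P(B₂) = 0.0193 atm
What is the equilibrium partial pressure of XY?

At equilibrium, K_p = P(Z₂)³·P(PQ₂)³·P(B₂)³ / (P(D₂)·P(XY)³) = 938.
(8.04)³·(1.03)³·(0.0193)³ / ((0.456)·(P(XY))³) = 938
P(XY)³ = 9.55e-6 ⇒ P(XY) = 0.0212 atm

P(XY) = 0.0212 atm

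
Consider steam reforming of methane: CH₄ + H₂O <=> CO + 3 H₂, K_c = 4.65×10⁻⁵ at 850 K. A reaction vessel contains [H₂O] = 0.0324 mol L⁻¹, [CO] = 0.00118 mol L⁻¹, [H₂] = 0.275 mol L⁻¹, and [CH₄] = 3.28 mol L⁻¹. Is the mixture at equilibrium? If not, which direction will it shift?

no; Q > K, reaction proceeds in reverse

Q_c = [CO]·[H₂]³ / ([CH₄]·[H₂O]) = (0.00118)·(0.275)³ / ((3.28)·(0.0324)) = 2.31×10⁻⁴
Q_c = 2.31×10⁻⁴ > K_c = 4.65×10⁻⁵: net reverse reaction.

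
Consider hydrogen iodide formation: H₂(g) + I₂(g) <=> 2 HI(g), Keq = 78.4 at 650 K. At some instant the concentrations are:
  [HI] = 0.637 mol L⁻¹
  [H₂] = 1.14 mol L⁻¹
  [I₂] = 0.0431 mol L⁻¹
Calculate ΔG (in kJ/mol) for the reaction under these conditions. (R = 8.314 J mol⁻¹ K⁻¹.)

ΔG = -12.2 kJ/mol

Q = [HI]² / ([H₂]·[I₂]) = (0.637)² / ((1.14)·(0.0431)) = 8.26
ΔG = RT ln(Q/Keq) = (8.314 J mol⁻¹ K⁻¹)(650 K) × ln(8.26/78.4)
   = (5.404 kJ/mol)(-2.250) = -12.2 kJ/mol
ΔG < 0, so the forward reaction is spontaneous (proceeds forward).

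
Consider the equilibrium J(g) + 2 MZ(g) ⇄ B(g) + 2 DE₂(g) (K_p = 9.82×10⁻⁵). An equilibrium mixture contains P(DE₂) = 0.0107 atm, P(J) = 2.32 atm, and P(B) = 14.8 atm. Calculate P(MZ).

At equilibrium, K_p = P(B)·P(DE₂)² / (P(J)·P(MZ)²) = 9.82×10⁻⁵.
(14.8)·(0.0107)² / ((2.32)·(P(MZ))²) = 9.82×10⁻⁵
P(MZ)² = 7.44 ⇒ P(MZ) = 2.73 atm

P(MZ) = 2.73 atm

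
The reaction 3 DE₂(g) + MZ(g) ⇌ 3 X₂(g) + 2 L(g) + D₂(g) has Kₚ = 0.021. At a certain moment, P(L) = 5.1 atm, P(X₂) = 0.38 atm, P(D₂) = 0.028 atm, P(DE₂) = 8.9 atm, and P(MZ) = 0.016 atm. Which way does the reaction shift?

Qₚ = P(X₂)³·P(L)²·P(D₂) / (P(DE₂)³·P(MZ)) = (0.38)³·(5.1)²·(0.028) / ((8.9)³·(0.016)) = 0.0035
Qₚ = 0.0035 < Kₚ = 0.021, so the forward reaction proceeds.

forward (toward products)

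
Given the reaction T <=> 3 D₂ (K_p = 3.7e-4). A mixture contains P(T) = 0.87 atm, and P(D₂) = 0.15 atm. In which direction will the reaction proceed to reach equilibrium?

Q_p = P(D₂)³ / P(T) = (0.15)³ / (0.87) = 0.0039
Q_p = 0.0039 > K_p = 3.7e-4, so the reverse reaction proceeds.

reverse (toward reactants)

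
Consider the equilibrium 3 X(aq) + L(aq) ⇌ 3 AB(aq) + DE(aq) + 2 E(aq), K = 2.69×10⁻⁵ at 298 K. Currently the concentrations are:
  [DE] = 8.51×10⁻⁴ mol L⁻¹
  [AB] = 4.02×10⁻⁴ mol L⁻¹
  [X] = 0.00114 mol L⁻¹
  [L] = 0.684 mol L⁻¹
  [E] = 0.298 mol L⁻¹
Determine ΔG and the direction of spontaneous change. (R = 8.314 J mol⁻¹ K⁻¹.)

Q = [AB]³·[DE]·[E]² / ([X]³·[L]) = (4.02×10⁻⁴)³·(8.51×10⁻⁴)·(0.298)² / ((0.00114)³·(0.684)) = 4.84×10⁻⁶
ΔG = RT ln(Q/K) = (8.314 J mol⁻¹ K⁻¹)(298 K) × ln(4.84×10⁻⁶/2.69×10⁻⁵)
   = (2.478 kJ/mol)(-1.715) = -4.25 kJ/mol
ΔG < 0, so the forward reaction is spontaneous (proceeds forward).

ΔG = -4.25 kJ/mol; the forward reaction is spontaneous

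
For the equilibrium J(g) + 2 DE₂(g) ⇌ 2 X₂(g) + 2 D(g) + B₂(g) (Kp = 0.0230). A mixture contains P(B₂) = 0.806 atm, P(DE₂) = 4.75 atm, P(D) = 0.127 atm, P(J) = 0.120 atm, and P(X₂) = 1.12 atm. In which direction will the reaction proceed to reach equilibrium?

in the forward direction

Qp = P(X₂)²·P(D)²·P(B₂) / (P(J)·P(DE₂)²) = (1.12)²·(0.127)²·(0.806) / ((0.120)·(4.75)²) = 0.00602
Qp = 0.00602 < Kp = 0.0230, so the forward reaction proceeds.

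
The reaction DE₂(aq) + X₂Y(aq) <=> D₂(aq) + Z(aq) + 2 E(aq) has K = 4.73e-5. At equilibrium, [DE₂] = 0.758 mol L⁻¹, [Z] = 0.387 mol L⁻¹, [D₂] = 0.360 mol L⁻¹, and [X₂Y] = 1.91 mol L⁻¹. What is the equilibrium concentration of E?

[E] = 0.0222 mol L⁻¹

At equilibrium, K = [D₂]·[Z]·[E]² / ([DE₂]·[X₂Y]) = 4.73e-5.
(0.360)·(0.387)·([E])² / ((0.758)·(1.91)) = 4.73e-5
[E]² = 4.92e-4 ⇒ [E] = 0.0222 mol L⁻¹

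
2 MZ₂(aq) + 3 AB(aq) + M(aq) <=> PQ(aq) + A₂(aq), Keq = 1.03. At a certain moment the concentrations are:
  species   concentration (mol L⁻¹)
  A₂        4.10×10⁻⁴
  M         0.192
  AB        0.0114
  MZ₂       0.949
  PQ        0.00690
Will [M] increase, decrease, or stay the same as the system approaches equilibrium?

increase

Q = [PQ]·[A₂] / ([MZ₂]²·[AB]³·[M]) = (0.00690)·(4.10×10⁻⁴) / ((0.949)²·(0.0114)³·(0.192)) = 11.0
Q = 11.0 > Keq = 1.03: net reverse reaction.
M is a reactant, so it increases.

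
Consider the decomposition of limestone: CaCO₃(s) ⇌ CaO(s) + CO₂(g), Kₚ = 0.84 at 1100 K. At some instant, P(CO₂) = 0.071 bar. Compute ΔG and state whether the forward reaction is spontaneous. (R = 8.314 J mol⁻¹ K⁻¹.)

ΔG = -22.6 kJ/mol; the forward reaction is spontaneous

(CaCO₃, CaO are pure solids — omitted from Qₚ.)
Qₚ = P(CO₂) = 0.0710
ΔG = RT ln(Qₚ/Kₚ) = (8.314 J mol⁻¹ K⁻¹)(1100 K) × ln(0.0710/0.84)
   = (9.145 kJ/mol)(-2.471) = -22.6 kJ/mol
ΔG < 0, so the forward reaction is spontaneous (proceeds forward).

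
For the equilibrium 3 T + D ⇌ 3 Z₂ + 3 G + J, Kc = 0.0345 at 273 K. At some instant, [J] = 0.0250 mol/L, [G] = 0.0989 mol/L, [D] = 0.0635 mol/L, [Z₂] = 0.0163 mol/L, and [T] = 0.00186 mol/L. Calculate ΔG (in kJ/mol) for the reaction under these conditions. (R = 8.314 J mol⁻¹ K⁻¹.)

Qc = [Z₂]³·[G]³·[J] / ([T]³·[D]) = (0.0163)³·(0.0989)³·(0.0250) / ((0.00186)³·(0.0635)) = 0.256
ΔG = RT ln(Qc/Kc) = (8.314 J mol⁻¹ K⁻¹)(273 K) × ln(0.256/0.0345)
   = (2.270 kJ/mol)(2.004) = 4.55 kJ/mol
ΔG > 0, so the forward reaction is non-spontaneous (proceeds in reverse).

ΔG = 4.55 kJ/mol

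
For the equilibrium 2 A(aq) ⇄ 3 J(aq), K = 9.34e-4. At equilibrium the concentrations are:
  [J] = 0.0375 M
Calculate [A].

[A] = 0.238 M

At equilibrium, K = [J]³ / [A]² = 9.34e-4.
(0.0375)³ / ([A])² = 9.34e-4
[A]² = 0.0565 ⇒ [A] = 0.238 M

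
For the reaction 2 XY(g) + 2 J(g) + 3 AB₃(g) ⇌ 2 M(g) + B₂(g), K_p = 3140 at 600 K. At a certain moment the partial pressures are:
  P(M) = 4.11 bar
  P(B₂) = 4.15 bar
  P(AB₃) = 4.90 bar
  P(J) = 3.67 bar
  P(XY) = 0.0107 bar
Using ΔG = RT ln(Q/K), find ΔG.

ΔG = -10.5 kJ/mol

Q_p = P(M)²·P(B₂) / (P(XY)²·P(J)²·P(AB₃)³) = (4.11)²·(4.15) / ((0.0107)²·(3.67)²·(4.90)³) = 386
ΔG = RT ln(Q_p/K_p) = (8.314 J mol⁻¹ K⁻¹)(600 K) × ln(386/3140)
   = (4.988 kJ/mol)(-2.096) = -10.5 kJ/mol
ΔG < 0, so the forward reaction is spontaneous (proceeds forward).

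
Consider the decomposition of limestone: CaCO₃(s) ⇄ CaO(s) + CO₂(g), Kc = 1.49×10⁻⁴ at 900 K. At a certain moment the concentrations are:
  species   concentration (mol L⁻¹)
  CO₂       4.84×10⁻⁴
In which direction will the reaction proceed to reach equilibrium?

in the reverse direction

(CaCO₃, CaO are pure solids — omitted from Qc.)
Qc = [CO₂] = 4.84×10⁻⁴
Qc = 4.84×10⁻⁴ > Kc = 1.49×10⁻⁴, so the reverse reaction proceeds.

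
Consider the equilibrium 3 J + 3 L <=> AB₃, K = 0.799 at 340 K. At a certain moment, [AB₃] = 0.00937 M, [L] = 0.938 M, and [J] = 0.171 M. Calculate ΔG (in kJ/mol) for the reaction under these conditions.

Q = [AB₃] / ([J]³·[L]³) = (0.00937) / ((0.171)³·(0.938)³) = 2.27
ΔG = RT ln(Q/K) = (8.314 J mol⁻¹ K⁻¹)(340 K) × ln(2.27/0.799)
   = (2.827 kJ/mol)(1.044) = 2.95 kJ/mol
ΔG > 0, so the forward reaction is non-spontaneous (proceeds in reverse).

ΔG = 2.95 kJ/mol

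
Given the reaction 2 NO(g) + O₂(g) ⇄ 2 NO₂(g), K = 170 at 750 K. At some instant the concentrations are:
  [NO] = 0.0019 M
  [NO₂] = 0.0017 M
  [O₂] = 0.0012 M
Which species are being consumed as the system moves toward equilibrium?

Q = [NO₂]² / ([NO]²·[O₂]) = (0.0017)² / ((0.0019)²·(0.0012)) = 670
Q = 670 > K = 170: net reverse reaction.

NO₂ (products)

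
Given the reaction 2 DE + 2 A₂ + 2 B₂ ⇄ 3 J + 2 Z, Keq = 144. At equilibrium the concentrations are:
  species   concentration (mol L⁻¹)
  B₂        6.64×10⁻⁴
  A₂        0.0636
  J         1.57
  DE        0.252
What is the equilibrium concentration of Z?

At equilibrium, Keq = [J]³·[Z]² / ([DE]²·[A₂]²·[B₂]²) = 144.
(1.57)³·([Z])² / ((0.252)²·(0.0636)²·(6.64×10⁻⁴)²) = 144
[Z]² = 4.21×10⁻⁹ ⇒ [Z] = 6.49×10⁻⁵ mol L⁻¹

[Z] = 6.49×10⁻⁵ mol L⁻¹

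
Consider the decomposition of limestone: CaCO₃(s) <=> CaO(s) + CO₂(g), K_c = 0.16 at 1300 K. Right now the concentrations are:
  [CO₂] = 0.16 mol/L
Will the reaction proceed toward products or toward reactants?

(CaCO₃, CaO are pure solids — omitted from Q_c.)
Q_c = [CO₂] = 0.16
Q_c = 0.16 = K_c, so the system is already at equilibrium.

neither direction; the system is at equilibrium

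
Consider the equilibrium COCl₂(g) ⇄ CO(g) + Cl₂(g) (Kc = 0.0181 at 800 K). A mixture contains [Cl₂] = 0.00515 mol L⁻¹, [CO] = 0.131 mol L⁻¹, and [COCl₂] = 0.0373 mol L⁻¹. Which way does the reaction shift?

no net change (already at equilibrium)

Qc = [CO]·[Cl₂] / [COCl₂] = (0.131)·(0.00515) / (0.0373) = 0.0181
Qc = 0.0181 = Kc, so the system is already at equilibrium.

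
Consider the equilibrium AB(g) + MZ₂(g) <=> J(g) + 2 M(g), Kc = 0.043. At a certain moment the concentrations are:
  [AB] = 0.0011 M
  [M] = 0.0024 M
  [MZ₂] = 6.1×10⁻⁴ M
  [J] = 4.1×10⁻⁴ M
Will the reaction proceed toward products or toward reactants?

Qc = [J]·[M]² / ([AB]·[MZ₂]) = (4.1×10⁻⁴)·(0.0024)² / ((0.0011)·(6.1×10⁻⁴)) = 0.0035
Qc = 0.0035 < Kc = 0.043, so the forward reaction proceeds.

toward products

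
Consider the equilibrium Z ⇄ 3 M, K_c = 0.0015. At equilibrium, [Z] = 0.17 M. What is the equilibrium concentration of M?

At equilibrium, K_c = [M]³ / [Z] = 0.0015.
([M])³ / (0.17) = 0.0015
[M]³ = 2.55e-4 ⇒ [M] = 0.063 M

[M] = 0.063 M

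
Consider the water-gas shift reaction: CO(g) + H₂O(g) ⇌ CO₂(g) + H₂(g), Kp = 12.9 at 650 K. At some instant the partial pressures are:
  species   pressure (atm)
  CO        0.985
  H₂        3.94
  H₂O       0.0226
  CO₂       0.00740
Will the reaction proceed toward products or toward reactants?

Qp = P(CO₂)·P(H₂) / (P(CO)·P(H₂O)) = (0.00740)·(3.94) / ((0.985)·(0.0226)) = 1.31
Qp = 1.31 < Kp = 12.9, so the forward reaction proceeds.

toward products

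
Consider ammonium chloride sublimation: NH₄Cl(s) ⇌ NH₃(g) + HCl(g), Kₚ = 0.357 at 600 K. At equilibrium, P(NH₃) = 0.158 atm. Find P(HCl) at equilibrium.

(NH₄Cl is a pure solid — omitted from Kₚ.)
At equilibrium, Kₚ = P(NH₃)·P(HCl) = 0.357.
(0.158)·(P(HCl)) = 0.357
P(HCl) = 2.26 atm

P(HCl) = 2.26 atm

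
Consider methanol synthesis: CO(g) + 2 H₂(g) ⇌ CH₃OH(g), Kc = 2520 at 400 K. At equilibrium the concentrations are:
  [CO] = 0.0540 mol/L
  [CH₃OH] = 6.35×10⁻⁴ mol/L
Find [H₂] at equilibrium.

[H₂] = 0.00216 mol/L

At equilibrium, Kc = [CH₃OH] / ([CO]·[H₂]²) = 2520.
(6.35×10⁻⁴) / ((0.0540)·([H₂])²) = 2520
[H₂]² = 4.67×10⁻⁶ ⇒ [H₂] = 0.00216 mol/L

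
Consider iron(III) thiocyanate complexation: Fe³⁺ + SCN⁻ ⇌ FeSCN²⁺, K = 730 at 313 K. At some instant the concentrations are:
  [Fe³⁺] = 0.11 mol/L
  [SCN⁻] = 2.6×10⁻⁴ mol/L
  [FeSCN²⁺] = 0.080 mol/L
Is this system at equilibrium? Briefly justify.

no; Q > K, reaction proceeds in reverse

Q = [FeSCN²⁺] / ([Fe³⁺]·[SCN⁻]) = (0.080) / ((0.11)·(2.6×10⁻⁴)) = 2800
Q = 2800 > K = 730: net reverse reaction.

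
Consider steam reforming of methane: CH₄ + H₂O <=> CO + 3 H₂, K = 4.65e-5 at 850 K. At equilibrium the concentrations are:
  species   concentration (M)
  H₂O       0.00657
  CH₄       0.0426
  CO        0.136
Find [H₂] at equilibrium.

At equilibrium, K = [CO]·[H₂]³ / ([CH₄]·[H₂O]) = 4.65e-5.
(0.136)·([H₂])³ / ((0.0426)·(0.00657)) = 4.65e-5
[H₂]³ = 9.57e-8 ⇒ [H₂] = 0.00457 M

[H₂] = 0.00457 M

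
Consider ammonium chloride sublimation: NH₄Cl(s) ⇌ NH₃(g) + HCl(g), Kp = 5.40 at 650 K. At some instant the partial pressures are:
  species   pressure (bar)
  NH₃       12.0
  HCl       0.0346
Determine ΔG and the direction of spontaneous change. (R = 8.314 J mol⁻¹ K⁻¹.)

ΔG = -13.9 kJ/mol; the forward reaction is spontaneous

(NH₄Cl is a pure solid — omitted from Qp.)
Qp = P(NH₃)·P(HCl) = (12.0)·(0.0346) = 0.415
ΔG = RT ln(Qp/Kp) = (8.314 J mol⁻¹ K⁻¹)(650 K) × ln(0.415/5.40)
   = (5.404 kJ/mol)(-2.566) = -13.9 kJ/mol
ΔG < 0, so the forward reaction is spontaneous (proceeds forward).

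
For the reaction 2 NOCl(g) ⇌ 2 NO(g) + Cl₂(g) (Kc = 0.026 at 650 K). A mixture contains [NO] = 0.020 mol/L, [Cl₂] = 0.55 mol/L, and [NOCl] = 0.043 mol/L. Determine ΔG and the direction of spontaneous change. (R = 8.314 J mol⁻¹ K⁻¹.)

ΔG = 8.22 kJ/mol; the forward reaction is non-spontaneous

Qc = [NO]²·[Cl₂] / [NOCl]² = (0.020)²·(0.55) / (0.043)² = 0.119
ΔG = RT ln(Qc/Kc) = (8.314 J mol⁻¹ K⁻¹)(650 K) × ln(0.119/0.026)
   = (5.404 kJ/mol)(1.521) = 8.22 kJ/mol
ΔG > 0, so the forward reaction is non-spontaneous (proceeds in reverse).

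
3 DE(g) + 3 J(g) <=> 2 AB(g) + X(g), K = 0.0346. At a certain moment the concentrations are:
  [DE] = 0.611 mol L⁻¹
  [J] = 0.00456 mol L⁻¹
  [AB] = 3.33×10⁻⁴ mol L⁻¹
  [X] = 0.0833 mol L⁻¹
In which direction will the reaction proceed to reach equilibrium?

to the left

Q = [AB]²·[X] / ([DE]³·[J]³) = (3.33×10⁻⁴)²·(0.0833) / ((0.611)³·(0.00456)³) = 0.427
Q = 0.427 > K = 0.0346, so the reverse reaction proceeds.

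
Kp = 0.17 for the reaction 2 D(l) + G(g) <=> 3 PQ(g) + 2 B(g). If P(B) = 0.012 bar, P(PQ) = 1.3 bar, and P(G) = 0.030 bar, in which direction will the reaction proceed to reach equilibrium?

forward (toward products)

(D is a pure liquid — omitted from Qp.)
Qp = P(PQ)³·P(B)² / P(G) = (1.3)³·(0.012)² / (0.030) = 0.011
Qp = 0.011 < Kp = 0.17, so the forward reaction proceeds.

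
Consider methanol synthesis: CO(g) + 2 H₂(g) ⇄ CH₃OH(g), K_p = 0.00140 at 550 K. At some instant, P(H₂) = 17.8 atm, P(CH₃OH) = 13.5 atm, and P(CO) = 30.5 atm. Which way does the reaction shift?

Q_p = P(CH₃OH) / (P(CO)·P(H₂)²) = (13.5) / ((30.5)·(17.8)²) = 0.00140
Q_p = 0.00140 = K_p, so the system is already at equilibrium.

at equilibrium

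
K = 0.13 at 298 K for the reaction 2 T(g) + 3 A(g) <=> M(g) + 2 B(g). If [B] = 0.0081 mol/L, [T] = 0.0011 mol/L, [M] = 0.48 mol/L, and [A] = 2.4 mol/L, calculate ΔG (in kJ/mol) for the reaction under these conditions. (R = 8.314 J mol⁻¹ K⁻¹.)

ΔG = 6.62 kJ/mol

Q = [M]·[B]² / ([T]²·[A]³) = (0.48)·(0.0081)² / ((0.0011)²·(2.4)³) = 1.88
ΔG = RT ln(Q/K) = (8.314 J mol⁻¹ K⁻¹)(298 K) × ln(1.88/0.13)
   = (2.478 kJ/mol)(2.671) = 6.62 kJ/mol
ΔG > 0, so the forward reaction is non-spontaneous (proceeds in reverse).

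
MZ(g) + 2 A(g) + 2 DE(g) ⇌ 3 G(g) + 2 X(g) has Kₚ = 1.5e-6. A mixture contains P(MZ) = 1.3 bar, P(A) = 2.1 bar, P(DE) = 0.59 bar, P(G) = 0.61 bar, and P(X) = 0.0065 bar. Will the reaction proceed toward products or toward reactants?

Qₚ = P(G)³·P(X)² / (P(MZ)·P(A)²·P(DE)²) = (0.61)³·(0.0065)² / ((1.3)·(2.1)²·(0.59)²) = 4.8e-6
Qₚ = 4.8e-6 > Kₚ = 1.5e-6, so the reverse reaction proceeds.

toward reactants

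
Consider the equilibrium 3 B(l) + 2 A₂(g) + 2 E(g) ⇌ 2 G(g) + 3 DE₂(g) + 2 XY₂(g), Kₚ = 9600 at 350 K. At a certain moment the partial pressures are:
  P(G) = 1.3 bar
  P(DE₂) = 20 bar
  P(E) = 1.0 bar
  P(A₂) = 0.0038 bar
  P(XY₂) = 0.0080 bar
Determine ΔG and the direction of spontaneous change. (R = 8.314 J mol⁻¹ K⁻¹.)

(B is a pure liquid — omitted from Qₚ.)
Qₚ = P(G)²·P(DE₂)³·P(XY₂)² / (P(A₂)²·P(E)²) = (1.3)²·(20)³·(0.0080)² / ((0.0038)²·(1.0)²) = 59900
ΔG = RT ln(Qₚ/Kₚ) = (8.314 J mol⁻¹ K⁻¹)(350 K) × ln(59900/9600)
   = (2.910 kJ/mol)(1.831) = 5.33 kJ/mol
ΔG > 0, so the forward reaction is non-spontaneous (proceeds in reverse).

ΔG = 5.33 kJ/mol; the forward reaction is non-spontaneous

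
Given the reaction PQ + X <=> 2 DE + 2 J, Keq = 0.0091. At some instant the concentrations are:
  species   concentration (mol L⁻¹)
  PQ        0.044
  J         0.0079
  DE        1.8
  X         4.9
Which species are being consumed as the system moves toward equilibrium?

Q = [DE]²·[J]² / ([PQ]·[X]) = (1.8)²·(0.0079)² / ((0.044)·(4.9)) = 9.4e-4
Q = 9.4e-4 < Keq = 0.0091: net forward reaction.

PQ, X (reactants)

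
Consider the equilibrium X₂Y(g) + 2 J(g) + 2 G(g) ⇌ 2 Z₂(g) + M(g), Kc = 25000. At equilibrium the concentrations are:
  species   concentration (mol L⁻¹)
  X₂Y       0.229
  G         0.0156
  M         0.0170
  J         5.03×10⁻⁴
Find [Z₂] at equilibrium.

[Z₂] = 0.00455 mol L⁻¹

At equilibrium, Kc = [Z₂]²·[M] / ([X₂Y]·[J]²·[G]²) = 25000.
([Z₂])²·(0.0170) / ((0.229)·(5.03×10⁻⁴)²·(0.0156)²) = 25000
[Z₂]² = 2.07×10⁻⁵ ⇒ [Z₂] = 0.00455 mol L⁻¹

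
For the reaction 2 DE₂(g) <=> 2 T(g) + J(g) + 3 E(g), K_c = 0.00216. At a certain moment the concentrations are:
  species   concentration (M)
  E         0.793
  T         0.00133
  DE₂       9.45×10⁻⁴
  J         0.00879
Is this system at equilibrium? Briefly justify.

no; Q > K, reaction proceeds in reverse

Q_c = [T]²·[J]·[E]³ / [DE₂]² = (0.00133)²·(0.00879)·(0.793)³ / (9.45×10⁻⁴)² = 0.00868
Q_c = 0.00868 > K_c = 0.00216: net reverse reaction.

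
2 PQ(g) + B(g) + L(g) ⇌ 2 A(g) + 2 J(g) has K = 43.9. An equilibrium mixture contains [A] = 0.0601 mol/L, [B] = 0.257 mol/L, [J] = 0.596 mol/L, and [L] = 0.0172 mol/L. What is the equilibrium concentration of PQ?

[PQ] = 0.0813 mol/L

At equilibrium, K = [A]²·[J]² / ([PQ]²·[B]·[L]) = 43.9.
(0.0601)²·(0.596)² / (([PQ])²·(0.257)·(0.0172)) = 43.9
[PQ]² = 0.00661 ⇒ [PQ] = 0.0813 mol/L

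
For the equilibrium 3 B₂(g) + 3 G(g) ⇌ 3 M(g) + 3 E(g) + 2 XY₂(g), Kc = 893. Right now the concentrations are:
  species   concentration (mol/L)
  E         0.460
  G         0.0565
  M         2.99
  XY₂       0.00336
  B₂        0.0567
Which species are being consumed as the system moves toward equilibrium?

none (at equilibrium)

Qc = [M]³·[E]³·[XY₂]² / ([B₂]³·[G]³) = (2.99)³·(0.460)³·(0.00336)² / ((0.0567)³·(0.0565)³) = 893
Qc = 893 = Kc; the system is at equilibrium.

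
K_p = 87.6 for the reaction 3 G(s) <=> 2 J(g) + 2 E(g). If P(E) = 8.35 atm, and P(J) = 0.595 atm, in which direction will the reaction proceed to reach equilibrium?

in the forward direction

(G is a pure solid — omitted from Q_p.)
Q_p = P(J)²·P(E)² = (0.595)²·(8.35)² = 24.7
Q_p = 24.7 < K_p = 87.6, so the forward reaction proceeds.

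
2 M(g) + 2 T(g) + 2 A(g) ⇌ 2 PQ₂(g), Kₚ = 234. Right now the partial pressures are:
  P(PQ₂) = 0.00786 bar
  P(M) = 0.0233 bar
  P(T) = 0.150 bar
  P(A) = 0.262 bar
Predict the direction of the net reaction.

Qₚ = P(PQ₂)² / (P(M)²·P(T)²·P(A)²) = (0.00786)² / ((0.0233)²·(0.150)²·(0.262)²) = 73.7
Qₚ = 73.7 < Kₚ = 234, so the forward reaction proceeds.

to the right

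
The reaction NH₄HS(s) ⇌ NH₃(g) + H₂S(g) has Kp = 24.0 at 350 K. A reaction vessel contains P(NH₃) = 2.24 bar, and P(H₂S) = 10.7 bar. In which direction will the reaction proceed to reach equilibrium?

neither direction; the system is at equilibrium

(NH₄HS is a pure solid — omitted from Qp.)
Qp = P(NH₃)·P(H₂S) = (2.24)·(10.7) = 24.0
Qp = 24.0 = Kp, so the system is already at equilibrium.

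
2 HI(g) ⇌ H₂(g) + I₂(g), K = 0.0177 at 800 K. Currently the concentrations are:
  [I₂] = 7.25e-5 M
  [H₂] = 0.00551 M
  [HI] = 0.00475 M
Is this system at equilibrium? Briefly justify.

yes, at equilibrium

Q = [H₂]·[I₂] / [HI]² = (0.00551)·(7.25e-5) / (0.00475)² = 0.0177
Q = 0.0177 = K; the system is at equilibrium.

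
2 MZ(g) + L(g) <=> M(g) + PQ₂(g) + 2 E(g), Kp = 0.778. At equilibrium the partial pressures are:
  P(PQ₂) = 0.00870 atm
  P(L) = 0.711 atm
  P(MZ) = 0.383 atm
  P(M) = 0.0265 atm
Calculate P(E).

P(E) = 18.8 atm

At equilibrium, Kp = P(M)·P(PQ₂)·P(E)² / (P(MZ)²·P(L)) = 0.778.
(0.0265)·(0.00870)·(P(E))² / ((0.383)²·(0.711)) = 0.778
P(E)² = 352 ⇒ P(E) = 18.8 atm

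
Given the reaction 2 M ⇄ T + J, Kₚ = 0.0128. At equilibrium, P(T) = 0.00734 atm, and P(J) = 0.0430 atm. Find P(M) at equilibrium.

At equilibrium, Kₚ = P(T)·P(J) / P(M)² = 0.0128.
(0.00734)·(0.0430) / (P(M))² = 0.0128
P(M)² = 0.0247 ⇒ P(M) = 0.157 atm

P(M) = 0.157 atm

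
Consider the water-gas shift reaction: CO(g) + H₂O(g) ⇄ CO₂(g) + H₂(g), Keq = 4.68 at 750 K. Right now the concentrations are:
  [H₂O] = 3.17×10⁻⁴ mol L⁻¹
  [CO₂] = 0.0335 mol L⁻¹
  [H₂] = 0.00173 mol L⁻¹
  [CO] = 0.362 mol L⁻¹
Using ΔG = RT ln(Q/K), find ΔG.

ΔG = -13.9 kJ/mol

Q = [CO₂]·[H₂] / ([CO]·[H₂O]) = (0.0335)·(0.00173) / ((0.362)·(3.17×10⁻⁴)) = 0.505
ΔG = RT ln(Q/Keq) = (8.314 J mol⁻¹ K⁻¹)(750 K) × ln(0.505/4.68)
   = (6.236 kJ/mol)(-2.226) = -13.9 kJ/mol
ΔG < 0, so the forward reaction is spontaneous (proceeds forward).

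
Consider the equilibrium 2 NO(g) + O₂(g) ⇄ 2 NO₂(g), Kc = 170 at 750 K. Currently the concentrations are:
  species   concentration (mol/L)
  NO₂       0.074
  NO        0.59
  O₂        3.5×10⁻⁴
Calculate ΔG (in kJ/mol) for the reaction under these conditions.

ΔG = -8.30 kJ/mol

Qc = [NO₂]² / ([NO]²·[O₂]) = (0.074)² / ((0.59)²·(3.5×10⁻⁴)) = 44.9
ΔG = RT ln(Qc/Kc) = (8.314 J mol⁻¹ K⁻¹)(750 K) × ln(44.9/170)
   = (6.236 kJ/mol)(-1.331) = -8.30 kJ/mol
ΔG < 0, so the forward reaction is spontaneous (proceeds forward).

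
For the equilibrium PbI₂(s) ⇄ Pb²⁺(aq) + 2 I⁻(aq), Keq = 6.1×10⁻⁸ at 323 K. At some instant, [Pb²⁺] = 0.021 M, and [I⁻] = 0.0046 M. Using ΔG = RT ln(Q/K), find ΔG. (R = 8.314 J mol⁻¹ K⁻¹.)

(PbI₂ is a pure solid — omitted from Q.)
Q = [Pb²⁺]·[I⁻]² = (0.021)·(0.0046)² = 4.44×10⁻⁷
ΔG = RT ln(Q/Keq) = (8.314 J mol⁻¹ K⁻¹)(323 K) × ln(4.44×10⁻⁷/6.1×10⁻⁸)
   = (2.685 kJ/mol)(1.985) = 5.33 kJ/mol
ΔG > 0, so the forward reaction is non-spontaneous (proceeds in reverse).

ΔG = 5.33 kJ/mol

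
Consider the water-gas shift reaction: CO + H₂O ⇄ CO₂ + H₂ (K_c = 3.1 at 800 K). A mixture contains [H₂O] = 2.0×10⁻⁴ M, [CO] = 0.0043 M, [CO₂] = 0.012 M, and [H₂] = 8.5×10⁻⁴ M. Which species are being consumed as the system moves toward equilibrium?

Q_c = [CO₂]·[H₂] / ([CO]·[H₂O]) = (0.012)·(8.5×10⁻⁴) / ((0.0043)·(2.0×10⁻⁴)) = 12
Q_c = 12 > K_c = 3.1: net reverse reaction.

CO₂, H₂ (products)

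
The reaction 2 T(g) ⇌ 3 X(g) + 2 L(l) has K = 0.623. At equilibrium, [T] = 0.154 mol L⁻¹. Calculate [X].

(L is a pure liquid — omitted from K.)
At equilibrium, K = [X]³ / [T]² = 0.623.
([X])³ / (0.154)² = 0.623
[X]³ = 0.0148 ⇒ [X] = 0.245 mol L⁻¹

[X] = 0.245 mol L⁻¹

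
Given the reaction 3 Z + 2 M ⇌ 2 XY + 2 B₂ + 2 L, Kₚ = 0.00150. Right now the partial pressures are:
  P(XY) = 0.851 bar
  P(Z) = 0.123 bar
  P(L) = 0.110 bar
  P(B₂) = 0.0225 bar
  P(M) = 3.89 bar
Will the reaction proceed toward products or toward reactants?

Qₚ = P(XY)²·P(B₂)²·P(L)² / (P(Z)³·P(M)²) = (0.851)²·(0.0225)²·(0.110)² / ((0.123)³·(3.89)²) = 1.58×10⁻⁴
Qₚ = 1.58×10⁻⁴ < Kₚ = 0.00150, so the forward reaction proceeds.

toward products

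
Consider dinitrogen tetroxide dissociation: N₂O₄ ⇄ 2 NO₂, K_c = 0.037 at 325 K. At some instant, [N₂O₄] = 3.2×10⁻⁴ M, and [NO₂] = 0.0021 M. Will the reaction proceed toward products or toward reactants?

Q_c = [NO₂]² / [N₂O₄] = (0.0021)² / (3.2×10⁻⁴) = 0.014
Q_c = 0.014 < K_c = 0.037, so the forward reaction proceeds.

in the forward direction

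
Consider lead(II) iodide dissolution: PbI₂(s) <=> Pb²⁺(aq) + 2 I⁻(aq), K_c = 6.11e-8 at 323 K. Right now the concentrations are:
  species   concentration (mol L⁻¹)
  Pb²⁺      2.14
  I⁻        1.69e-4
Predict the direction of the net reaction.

(PbI₂ is a pure solid — omitted from Q_c.)
Q_c = [Pb²⁺]·[I⁻]² = (2.14)·(1.69e-4)² = 6.11e-8
Q_c = 6.11e-8 = K_c, so the system is already at equilibrium.

at equilibrium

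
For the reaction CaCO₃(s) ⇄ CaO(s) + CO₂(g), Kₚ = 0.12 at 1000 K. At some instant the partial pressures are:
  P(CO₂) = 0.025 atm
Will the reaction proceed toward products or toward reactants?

toward products

(CaCO₃, CaO are pure solids — omitted from Qₚ.)
Qₚ = P(CO₂) = 0.025
Qₚ = 0.025 < Kₚ = 0.12, so the forward reaction proceeds.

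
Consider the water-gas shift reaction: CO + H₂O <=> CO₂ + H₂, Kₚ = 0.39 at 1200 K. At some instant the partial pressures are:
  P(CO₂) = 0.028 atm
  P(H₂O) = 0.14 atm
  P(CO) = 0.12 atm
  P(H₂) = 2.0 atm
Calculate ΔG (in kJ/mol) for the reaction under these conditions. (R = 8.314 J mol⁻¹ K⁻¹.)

Qₚ = P(CO₂)·P(H₂) / (P(CO)·P(H₂O)) = (0.028)·(2.0) / ((0.12)·(0.14)) = 3.33
ΔG = RT ln(Qₚ/Kₚ) = (8.314 J mol⁻¹ K⁻¹)(1200 K) × ln(3.33/0.39)
   = (9.977 kJ/mol)(2.145) = 21.4 kJ/mol
ΔG > 0, so the forward reaction is non-spontaneous (proceeds in reverse).

ΔG = 21.4 kJ/mol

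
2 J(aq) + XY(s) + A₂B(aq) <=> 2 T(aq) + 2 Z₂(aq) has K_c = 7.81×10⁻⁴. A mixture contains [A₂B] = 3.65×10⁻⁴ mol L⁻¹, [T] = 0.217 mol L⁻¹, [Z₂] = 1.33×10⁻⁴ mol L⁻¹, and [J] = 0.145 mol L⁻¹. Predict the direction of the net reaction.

(XY is a pure solid — omitted from Q_c.)
Q_c = [T]²·[Z₂]² / ([J]²·[A₂B]) = (0.217)²·(1.33×10⁻⁴)² / ((0.145)²·(3.65×10⁻⁴)) = 1.09×10⁻⁴
Q_c = 1.09×10⁻⁴ < K_c = 7.81×10⁻⁴, so the forward reaction proceeds.

toward products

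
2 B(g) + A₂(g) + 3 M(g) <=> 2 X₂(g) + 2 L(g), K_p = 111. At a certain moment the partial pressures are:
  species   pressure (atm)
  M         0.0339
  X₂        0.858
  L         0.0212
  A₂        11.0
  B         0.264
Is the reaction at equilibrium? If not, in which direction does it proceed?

Q_p = P(X₂)²·P(L)² / (P(B)²·P(A₂)·P(M)³) = (0.858)²·(0.0212)² / ((0.264)²·(11.0)·(0.0339)³) = 11.1
Q_p = 11.1 < K_p = 111, so the forward reaction proceeds.

in the forward direction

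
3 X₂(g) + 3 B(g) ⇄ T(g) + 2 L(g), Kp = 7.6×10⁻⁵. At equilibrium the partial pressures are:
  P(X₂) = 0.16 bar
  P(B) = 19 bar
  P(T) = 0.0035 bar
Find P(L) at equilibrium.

P(L) = 0.78 bar

At equilibrium, Kp = P(T)·P(L)² / (P(X₂)³·P(B)³) = 7.6×10⁻⁵.
(0.0035)·(P(L))² / ((0.16)³·(19)³) = 7.6×10⁻⁵
P(L)² = 0.610 ⇒ P(L) = 0.78 bar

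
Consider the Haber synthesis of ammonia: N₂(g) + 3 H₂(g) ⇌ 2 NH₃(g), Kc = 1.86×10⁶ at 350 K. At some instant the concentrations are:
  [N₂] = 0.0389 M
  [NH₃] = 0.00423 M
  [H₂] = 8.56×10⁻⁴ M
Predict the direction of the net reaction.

toward products

Qc = [NH₃]² / ([N₂]·[H₂]³) = (0.00423)² / ((0.0389)·(8.56×10⁻⁴)³) = 7.33×10⁵
Qc = 7.33×10⁵ < Kc = 1.86×10⁶, so the forward reaction proceeds.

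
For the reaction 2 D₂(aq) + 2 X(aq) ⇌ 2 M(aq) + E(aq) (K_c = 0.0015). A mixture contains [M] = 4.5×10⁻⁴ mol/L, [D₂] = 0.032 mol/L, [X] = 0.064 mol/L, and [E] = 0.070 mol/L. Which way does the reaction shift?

Q_c = [M]²·[E] / ([D₂]²·[X]²) = (4.5×10⁻⁴)²·(0.070) / ((0.032)²·(0.064)²) = 0.0034
Q_c = 0.0034 > K_c = 0.0015, so the reverse reaction proceeds.

toward reactants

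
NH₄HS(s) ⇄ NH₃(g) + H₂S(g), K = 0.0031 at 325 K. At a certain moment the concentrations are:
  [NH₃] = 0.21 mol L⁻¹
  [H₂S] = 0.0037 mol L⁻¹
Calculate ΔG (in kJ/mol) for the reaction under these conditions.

(NH₄HS is a pure solid — omitted from Q.)
Q = [NH₃]·[H₂S] = (0.21)·(0.0037) = 7.77e-4
ΔG = RT ln(Q/K) = (8.314 J mol⁻¹ K⁻¹)(325 K) × ln(7.77e-4/0.0031)
   = (2.702 kJ/mol)(-1.384) = -3.74 kJ/mol
ΔG < 0, so the forward reaction is spontaneous (proceeds forward).

ΔG = -3.74 kJ/mol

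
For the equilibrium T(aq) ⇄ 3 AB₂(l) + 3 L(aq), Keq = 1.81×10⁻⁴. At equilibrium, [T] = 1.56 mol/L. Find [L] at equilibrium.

[L] = 0.0656 mol/L

(AB₂ is a pure liquid — omitted from Keq.)
At equilibrium, Keq = [L]³ / [T] = 1.81×10⁻⁴.
([L])³ / (1.56) = 1.81×10⁻⁴
[L]³ = 2.82×10⁻⁴ ⇒ [L] = 0.0656 mol/L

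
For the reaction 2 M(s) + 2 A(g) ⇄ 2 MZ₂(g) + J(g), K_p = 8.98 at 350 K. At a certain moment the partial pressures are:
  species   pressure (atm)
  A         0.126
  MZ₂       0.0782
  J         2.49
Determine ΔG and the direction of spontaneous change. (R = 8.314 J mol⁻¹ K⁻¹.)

ΔG = -6.51 kJ/mol; the forward reaction is spontaneous

(M is a pure solid — omitted from Q_p.)
Q_p = P(MZ₂)²·P(J) / P(A)² = (0.0782)²·(2.49) / (0.126)² = 0.959
ΔG = RT ln(Q_p/K_p) = (8.314 J mol⁻¹ K⁻¹)(350 K) × ln(0.959/8.98)
   = (2.910 kJ/mol)(-2.237) = -6.51 kJ/mol
ΔG < 0, so the forward reaction is spontaneous (proceeds forward).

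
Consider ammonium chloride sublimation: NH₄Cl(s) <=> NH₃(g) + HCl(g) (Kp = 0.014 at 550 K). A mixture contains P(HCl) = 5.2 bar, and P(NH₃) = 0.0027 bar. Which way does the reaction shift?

no net change (already at equilibrium)

(NH₄Cl is a pure solid — omitted from Qp.)
Qp = P(NH₃)·P(HCl) = (0.0027)·(5.2) = 0.014
Qp = 0.014 = Kp, so the system is already at equilibrium.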